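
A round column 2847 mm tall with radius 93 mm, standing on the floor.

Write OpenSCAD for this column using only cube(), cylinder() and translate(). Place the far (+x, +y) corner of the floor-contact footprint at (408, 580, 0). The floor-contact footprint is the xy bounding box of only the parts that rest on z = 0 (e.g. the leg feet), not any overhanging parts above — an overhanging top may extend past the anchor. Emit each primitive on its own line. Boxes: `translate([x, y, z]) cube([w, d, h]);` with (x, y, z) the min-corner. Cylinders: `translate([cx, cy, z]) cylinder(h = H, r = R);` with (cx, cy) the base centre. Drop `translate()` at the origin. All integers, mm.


translate([315, 487, 0]) cylinder(h = 2847, r = 93);


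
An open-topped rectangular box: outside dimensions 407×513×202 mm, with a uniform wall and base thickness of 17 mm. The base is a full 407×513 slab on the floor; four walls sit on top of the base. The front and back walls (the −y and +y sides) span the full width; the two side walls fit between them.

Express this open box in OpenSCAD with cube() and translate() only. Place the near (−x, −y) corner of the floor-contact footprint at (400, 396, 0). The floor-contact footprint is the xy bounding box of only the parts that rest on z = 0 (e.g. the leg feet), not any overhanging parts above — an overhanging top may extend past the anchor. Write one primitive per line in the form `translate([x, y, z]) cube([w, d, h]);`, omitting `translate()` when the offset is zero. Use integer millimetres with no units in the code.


translate([400, 396, 0]) cube([407, 513, 17]);
translate([400, 396, 17]) cube([407, 17, 185]);
translate([400, 892, 17]) cube([407, 17, 185]);
translate([400, 413, 17]) cube([17, 479, 185]);
translate([790, 413, 17]) cube([17, 479, 185]);


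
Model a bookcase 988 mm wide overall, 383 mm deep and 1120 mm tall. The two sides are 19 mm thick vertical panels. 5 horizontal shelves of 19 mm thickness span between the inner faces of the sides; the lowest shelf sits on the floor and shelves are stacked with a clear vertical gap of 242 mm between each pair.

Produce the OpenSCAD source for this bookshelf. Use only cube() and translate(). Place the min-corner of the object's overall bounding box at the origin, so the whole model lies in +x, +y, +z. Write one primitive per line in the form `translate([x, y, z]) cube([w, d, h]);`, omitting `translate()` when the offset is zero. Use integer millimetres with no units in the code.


cube([19, 383, 1120]);
translate([969, 0, 0]) cube([19, 383, 1120]);
translate([19, 0, 0]) cube([950, 383, 19]);
translate([19, 0, 261]) cube([950, 383, 19]);
translate([19, 0, 522]) cube([950, 383, 19]);
translate([19, 0, 783]) cube([950, 383, 19]);
translate([19, 0, 1044]) cube([950, 383, 19]);


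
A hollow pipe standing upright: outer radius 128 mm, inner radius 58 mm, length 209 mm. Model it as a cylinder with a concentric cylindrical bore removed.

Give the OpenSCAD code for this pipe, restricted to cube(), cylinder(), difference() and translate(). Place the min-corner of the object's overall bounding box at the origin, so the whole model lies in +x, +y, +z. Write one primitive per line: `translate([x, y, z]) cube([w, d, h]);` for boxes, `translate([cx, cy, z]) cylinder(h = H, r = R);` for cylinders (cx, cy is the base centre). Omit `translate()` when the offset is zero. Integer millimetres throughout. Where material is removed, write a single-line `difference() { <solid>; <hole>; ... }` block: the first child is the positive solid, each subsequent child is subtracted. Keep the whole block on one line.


difference() { translate([128, 128, 0]) cylinder(h = 209, r = 128); translate([128, 128, 0]) cylinder(h = 209, r = 58); }


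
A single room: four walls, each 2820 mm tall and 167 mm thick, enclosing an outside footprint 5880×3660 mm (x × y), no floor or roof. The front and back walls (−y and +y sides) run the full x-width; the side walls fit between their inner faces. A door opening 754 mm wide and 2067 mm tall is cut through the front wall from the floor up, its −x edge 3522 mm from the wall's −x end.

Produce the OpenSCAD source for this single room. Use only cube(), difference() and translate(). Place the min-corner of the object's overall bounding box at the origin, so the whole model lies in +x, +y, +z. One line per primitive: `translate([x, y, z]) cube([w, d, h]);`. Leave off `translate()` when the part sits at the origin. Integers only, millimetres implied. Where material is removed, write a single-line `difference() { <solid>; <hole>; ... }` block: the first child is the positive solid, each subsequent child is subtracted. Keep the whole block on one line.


difference() { cube([5880, 167, 2820]); translate([3522, 0, 0]) cube([754, 167, 2067]); }
translate([0, 3493, 0]) cube([5880, 167, 2820]);
translate([0, 167, 0]) cube([167, 3326, 2820]);
translate([5713, 167, 0]) cube([167, 3326, 2820]);


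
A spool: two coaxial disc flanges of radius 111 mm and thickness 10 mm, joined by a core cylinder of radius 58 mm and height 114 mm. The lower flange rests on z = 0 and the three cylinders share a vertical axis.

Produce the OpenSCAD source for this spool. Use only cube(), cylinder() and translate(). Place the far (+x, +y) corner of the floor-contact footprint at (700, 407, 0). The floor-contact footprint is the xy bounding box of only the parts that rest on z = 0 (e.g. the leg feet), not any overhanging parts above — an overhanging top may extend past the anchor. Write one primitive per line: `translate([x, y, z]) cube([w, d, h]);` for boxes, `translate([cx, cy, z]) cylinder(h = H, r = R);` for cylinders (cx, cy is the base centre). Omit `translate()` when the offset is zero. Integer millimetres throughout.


translate([589, 296, 0]) cylinder(h = 10, r = 111);
translate([589, 296, 10]) cylinder(h = 114, r = 58);
translate([589, 296, 124]) cylinder(h = 10, r = 111);


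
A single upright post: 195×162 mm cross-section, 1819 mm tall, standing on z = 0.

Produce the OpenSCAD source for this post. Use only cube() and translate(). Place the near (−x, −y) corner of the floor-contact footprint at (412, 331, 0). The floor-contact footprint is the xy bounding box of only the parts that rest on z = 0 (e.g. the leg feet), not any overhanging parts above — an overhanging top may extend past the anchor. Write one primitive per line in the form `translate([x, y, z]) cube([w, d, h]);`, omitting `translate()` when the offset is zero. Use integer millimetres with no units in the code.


translate([412, 331, 0]) cube([195, 162, 1819]);


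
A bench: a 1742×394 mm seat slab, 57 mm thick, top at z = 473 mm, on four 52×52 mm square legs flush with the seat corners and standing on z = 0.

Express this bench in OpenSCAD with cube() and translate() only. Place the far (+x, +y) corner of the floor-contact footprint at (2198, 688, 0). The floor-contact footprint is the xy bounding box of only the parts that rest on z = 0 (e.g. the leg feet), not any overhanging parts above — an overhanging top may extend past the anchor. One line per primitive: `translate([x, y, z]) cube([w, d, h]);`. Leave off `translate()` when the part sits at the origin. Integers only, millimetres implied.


translate([456, 294, 416]) cube([1742, 394, 57]);
translate([456, 294, 0]) cube([52, 52, 416]);
translate([456, 636, 0]) cube([52, 52, 416]);
translate([2146, 294, 0]) cube([52, 52, 416]);
translate([2146, 636, 0]) cube([52, 52, 416]);


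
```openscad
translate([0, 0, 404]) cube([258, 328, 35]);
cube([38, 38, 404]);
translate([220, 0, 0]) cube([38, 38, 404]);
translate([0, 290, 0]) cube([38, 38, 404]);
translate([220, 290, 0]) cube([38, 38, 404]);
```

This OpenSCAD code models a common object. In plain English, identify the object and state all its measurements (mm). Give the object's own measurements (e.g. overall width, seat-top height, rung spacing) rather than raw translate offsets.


A simple wooden stool: a rectangular seat 258 mm (x) by 328 mm (y), 35 mm thick, top face at z = 439 mm, on four square legs, each 38×38 mm in cross-section. The legs rest on z = 0, each flush with a corner of the seat.


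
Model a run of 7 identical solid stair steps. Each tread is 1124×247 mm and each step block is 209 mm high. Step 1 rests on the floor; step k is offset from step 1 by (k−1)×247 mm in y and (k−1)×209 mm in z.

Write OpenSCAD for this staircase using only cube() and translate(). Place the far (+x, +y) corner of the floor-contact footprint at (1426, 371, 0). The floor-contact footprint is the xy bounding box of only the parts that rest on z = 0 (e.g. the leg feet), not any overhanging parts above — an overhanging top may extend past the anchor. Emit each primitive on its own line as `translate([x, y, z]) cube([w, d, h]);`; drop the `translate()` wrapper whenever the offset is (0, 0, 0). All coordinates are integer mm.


translate([302, 124, 0]) cube([1124, 247, 209]);
translate([302, 371, 209]) cube([1124, 247, 209]);
translate([302, 618, 418]) cube([1124, 247, 209]);
translate([302, 865, 627]) cube([1124, 247, 209]);
translate([302, 1112, 836]) cube([1124, 247, 209]);
translate([302, 1359, 1045]) cube([1124, 247, 209]);
translate([302, 1606, 1254]) cube([1124, 247, 209]);


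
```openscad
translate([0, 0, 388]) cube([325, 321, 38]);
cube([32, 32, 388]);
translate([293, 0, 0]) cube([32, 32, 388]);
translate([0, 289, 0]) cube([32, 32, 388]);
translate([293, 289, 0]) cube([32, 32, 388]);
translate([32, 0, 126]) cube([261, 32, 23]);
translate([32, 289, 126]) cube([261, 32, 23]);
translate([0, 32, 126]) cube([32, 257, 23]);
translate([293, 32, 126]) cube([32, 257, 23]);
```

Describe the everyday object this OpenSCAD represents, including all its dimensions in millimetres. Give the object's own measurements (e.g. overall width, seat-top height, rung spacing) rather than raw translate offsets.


A simple wooden stool: a rectangular seat 325 mm (x) by 321 mm (y), 38 mm thick, top face at z = 426 mm, on four square legs, each 32×32 mm in cross-section. The legs rest on z = 0, each flush with a corner of the seat. Four stretchers, 32 mm wide and 23 mm tall, connect adjacent legs with their undersides at z = 126 mm, each running between the inner faces of the legs it joins and aligned with the legs' outer faces on the other axis.


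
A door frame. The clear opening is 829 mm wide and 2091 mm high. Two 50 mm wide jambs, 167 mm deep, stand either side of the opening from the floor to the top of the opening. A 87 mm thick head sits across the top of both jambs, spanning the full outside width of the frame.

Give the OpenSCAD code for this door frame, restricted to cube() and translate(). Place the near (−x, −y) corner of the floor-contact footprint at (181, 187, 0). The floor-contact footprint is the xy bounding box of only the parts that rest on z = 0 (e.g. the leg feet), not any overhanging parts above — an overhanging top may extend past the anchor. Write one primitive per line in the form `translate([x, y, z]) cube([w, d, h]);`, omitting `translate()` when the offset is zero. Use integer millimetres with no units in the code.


translate([181, 187, 0]) cube([50, 167, 2091]);
translate([1060, 187, 0]) cube([50, 167, 2091]);
translate([181, 187, 2091]) cube([929, 167, 87]);


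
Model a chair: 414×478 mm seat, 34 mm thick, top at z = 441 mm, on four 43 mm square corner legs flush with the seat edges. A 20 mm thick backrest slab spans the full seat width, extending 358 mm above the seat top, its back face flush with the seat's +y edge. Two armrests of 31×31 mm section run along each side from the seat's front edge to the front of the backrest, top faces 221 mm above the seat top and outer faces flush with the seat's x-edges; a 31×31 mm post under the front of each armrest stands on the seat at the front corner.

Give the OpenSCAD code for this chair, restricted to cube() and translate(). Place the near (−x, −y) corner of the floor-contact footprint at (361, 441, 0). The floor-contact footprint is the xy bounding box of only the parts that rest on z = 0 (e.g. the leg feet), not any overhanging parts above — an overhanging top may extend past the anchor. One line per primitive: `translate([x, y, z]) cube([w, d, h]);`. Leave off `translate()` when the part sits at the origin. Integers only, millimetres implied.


translate([361, 441, 407]) cube([414, 478, 34]);
translate([361, 441, 0]) cube([43, 43, 407]);
translate([732, 441, 0]) cube([43, 43, 407]);
translate([361, 876, 0]) cube([43, 43, 407]);
translate([732, 876, 0]) cube([43, 43, 407]);
translate([361, 899, 441]) cube([414, 20, 358]);
translate([361, 441, 631]) cube([31, 458, 31]);
translate([744, 441, 631]) cube([31, 458, 31]);
translate([361, 441, 441]) cube([31, 31, 190]);
translate([744, 441, 441]) cube([31, 31, 190]);


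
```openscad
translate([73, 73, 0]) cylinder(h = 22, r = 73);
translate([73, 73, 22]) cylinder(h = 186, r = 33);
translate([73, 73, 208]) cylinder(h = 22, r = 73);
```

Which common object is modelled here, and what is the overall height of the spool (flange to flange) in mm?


A spool. The overall height is 230 mm.

Three coaxial cylinders, large–small–large — a spool. Two 22 mm flanges and a 186 mm core give 22 + 186 + 22 = 230 mm.


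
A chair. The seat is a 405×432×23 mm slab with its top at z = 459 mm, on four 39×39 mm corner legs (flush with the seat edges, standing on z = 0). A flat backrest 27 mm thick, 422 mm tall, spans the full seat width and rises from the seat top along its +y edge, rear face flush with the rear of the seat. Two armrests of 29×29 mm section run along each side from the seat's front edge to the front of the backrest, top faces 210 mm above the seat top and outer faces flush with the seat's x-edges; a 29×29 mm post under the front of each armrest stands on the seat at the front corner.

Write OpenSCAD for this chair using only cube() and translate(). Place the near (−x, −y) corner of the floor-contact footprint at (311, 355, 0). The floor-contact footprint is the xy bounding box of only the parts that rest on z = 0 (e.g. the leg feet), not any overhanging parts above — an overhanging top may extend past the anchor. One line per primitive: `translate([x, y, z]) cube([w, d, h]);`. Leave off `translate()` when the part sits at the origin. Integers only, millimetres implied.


translate([311, 355, 436]) cube([405, 432, 23]);
translate([311, 355, 0]) cube([39, 39, 436]);
translate([677, 355, 0]) cube([39, 39, 436]);
translate([311, 748, 0]) cube([39, 39, 436]);
translate([677, 748, 0]) cube([39, 39, 436]);
translate([311, 760, 459]) cube([405, 27, 422]);
translate([311, 355, 640]) cube([29, 405, 29]);
translate([687, 355, 640]) cube([29, 405, 29]);
translate([311, 355, 459]) cube([29, 29, 181]);
translate([687, 355, 459]) cube([29, 29, 181]);


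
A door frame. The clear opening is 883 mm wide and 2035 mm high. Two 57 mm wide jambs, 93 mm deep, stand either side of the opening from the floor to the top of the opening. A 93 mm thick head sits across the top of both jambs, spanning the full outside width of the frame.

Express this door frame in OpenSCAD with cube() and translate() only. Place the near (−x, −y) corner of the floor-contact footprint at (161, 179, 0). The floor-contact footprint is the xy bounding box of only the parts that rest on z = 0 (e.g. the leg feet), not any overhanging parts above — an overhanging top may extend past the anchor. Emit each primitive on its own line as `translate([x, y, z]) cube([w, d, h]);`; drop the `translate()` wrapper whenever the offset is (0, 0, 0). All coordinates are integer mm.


translate([161, 179, 0]) cube([57, 93, 2035]);
translate([1101, 179, 0]) cube([57, 93, 2035]);
translate([161, 179, 2035]) cube([997, 93, 93]);


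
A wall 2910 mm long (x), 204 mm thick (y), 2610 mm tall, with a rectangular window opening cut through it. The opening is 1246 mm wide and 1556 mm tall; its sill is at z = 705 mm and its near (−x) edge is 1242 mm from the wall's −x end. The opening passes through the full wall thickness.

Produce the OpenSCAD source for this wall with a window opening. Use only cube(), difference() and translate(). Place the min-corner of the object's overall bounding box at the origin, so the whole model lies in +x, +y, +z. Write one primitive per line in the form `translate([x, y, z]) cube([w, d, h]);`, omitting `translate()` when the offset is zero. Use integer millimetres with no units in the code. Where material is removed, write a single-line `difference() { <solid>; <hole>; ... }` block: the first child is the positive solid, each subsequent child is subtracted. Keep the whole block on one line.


difference() { cube([2910, 204, 2610]); translate([1242, 0, 705]) cube([1246, 204, 1556]); }


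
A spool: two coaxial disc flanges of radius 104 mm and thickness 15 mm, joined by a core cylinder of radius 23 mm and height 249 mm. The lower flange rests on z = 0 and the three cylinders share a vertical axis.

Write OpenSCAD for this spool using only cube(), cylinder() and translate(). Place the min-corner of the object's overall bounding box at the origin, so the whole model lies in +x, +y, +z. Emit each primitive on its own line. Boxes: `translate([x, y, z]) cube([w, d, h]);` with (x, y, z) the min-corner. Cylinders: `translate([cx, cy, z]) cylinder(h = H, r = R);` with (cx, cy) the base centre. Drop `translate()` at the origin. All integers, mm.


translate([104, 104, 0]) cylinder(h = 15, r = 104);
translate([104, 104, 15]) cylinder(h = 249, r = 23);
translate([104, 104, 264]) cylinder(h = 15, r = 104);


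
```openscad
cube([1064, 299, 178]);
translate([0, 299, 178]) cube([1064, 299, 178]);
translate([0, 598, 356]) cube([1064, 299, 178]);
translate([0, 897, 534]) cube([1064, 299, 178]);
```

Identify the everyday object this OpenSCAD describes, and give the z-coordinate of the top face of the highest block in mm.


A staircase. The total rise is 712 mm.

4 identical blocks, each offset up and back from the previous — a staircase. Each step is 178 mm tall and there are 4 of them, so the total rise is 4 × 178 = 712 mm.


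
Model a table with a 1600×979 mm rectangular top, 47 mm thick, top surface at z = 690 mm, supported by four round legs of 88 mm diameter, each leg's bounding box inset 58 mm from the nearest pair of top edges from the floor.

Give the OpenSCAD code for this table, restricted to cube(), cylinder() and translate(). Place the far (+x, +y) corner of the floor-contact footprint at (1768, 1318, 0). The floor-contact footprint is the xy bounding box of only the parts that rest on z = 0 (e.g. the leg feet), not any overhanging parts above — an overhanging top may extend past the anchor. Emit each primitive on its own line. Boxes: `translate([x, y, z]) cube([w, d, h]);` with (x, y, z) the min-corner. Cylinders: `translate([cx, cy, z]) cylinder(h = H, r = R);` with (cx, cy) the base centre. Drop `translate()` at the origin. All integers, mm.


// leg_h = 690 - 47 = 643
translate([226, 397, 643]) cube([1600, 979, 47]);
translate([328, 499, 0]) cylinder(h = 643, r = 44);
translate([1724, 499, 0]) cylinder(h = 643, r = 44);
translate([328, 1274, 0]) cylinder(h = 643, r = 44);
translate([1724, 1274, 0]) cylinder(h = 643, r = 44);


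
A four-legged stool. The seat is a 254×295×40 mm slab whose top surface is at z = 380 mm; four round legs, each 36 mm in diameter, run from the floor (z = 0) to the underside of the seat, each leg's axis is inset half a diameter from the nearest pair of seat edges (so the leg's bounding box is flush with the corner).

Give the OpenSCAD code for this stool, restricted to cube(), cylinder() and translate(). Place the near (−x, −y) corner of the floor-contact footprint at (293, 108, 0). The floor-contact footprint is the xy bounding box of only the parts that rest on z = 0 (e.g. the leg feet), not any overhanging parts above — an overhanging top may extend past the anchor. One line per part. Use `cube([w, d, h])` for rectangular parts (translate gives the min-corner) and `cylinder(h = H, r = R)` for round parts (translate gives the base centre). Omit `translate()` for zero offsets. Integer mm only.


// leg_h = 380 - 40 = 340
translate([293, 108, 340]) cube([254, 295, 40]);
translate([311, 126, 0]) cylinder(h = 340, r = 18);
translate([529, 126, 0]) cylinder(h = 340, r = 18);
translate([311, 385, 0]) cylinder(h = 340, r = 18);
translate([529, 385, 0]) cylinder(h = 340, r = 18);


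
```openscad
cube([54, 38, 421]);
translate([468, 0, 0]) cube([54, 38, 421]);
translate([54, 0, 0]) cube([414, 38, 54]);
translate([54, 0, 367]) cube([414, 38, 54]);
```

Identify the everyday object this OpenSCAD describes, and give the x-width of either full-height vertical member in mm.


A picture frame. The border width is 54 mm.

Four thin pieces enclosing a rectangular opening — a picture frame. The two full-height stiles are 421 mm tall; the top rail sits at z = 367 and is 54 mm tall, so the border above the opening is 421 − 367 = 54 mm, matching the stile x-width.


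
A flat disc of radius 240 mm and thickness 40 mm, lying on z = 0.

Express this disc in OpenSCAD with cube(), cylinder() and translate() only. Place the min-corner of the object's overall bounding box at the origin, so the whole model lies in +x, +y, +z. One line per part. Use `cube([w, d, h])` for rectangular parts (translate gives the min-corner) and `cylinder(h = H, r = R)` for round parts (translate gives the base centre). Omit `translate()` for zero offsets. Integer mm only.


translate([240, 240, 0]) cylinder(h = 40, r = 240);


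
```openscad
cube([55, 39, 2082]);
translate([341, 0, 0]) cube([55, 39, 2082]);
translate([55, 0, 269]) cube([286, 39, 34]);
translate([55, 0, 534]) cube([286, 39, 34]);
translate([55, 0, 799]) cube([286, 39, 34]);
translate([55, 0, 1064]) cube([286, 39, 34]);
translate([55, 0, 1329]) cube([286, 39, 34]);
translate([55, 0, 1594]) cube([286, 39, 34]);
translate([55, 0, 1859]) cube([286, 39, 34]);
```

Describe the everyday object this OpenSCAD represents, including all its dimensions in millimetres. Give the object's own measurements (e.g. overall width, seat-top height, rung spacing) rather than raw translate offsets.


A straight ladder. Two 55×39 mm vertical rails, 2082 mm tall, stand 396 mm apart (outside-to-outside) with their front faces coplanar on the −y side. 7 rungs, each 39 mm deep and 34 mm tall, span between the inner faces of the rails, front faces flush with the rails. The lowest rung's underside is at z = 269 mm and rungs are spaced 265 mm apart (underside to underside).


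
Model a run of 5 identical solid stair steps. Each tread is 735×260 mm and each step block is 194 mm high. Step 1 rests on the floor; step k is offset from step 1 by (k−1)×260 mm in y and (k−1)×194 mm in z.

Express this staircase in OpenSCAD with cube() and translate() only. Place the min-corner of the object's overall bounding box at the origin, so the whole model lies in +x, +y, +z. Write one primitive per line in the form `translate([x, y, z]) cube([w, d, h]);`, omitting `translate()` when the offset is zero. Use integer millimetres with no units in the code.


cube([735, 260, 194]);
translate([0, 260, 194]) cube([735, 260, 194]);
translate([0, 520, 388]) cube([735, 260, 194]);
translate([0, 780, 582]) cube([735, 260, 194]);
translate([0, 1040, 776]) cube([735, 260, 194]);


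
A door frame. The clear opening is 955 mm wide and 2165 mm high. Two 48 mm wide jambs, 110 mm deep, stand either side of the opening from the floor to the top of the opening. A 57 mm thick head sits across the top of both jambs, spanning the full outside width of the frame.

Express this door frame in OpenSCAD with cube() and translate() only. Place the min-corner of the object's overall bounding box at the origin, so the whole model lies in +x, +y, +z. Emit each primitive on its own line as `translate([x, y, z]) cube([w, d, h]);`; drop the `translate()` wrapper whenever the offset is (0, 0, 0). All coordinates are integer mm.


cube([48, 110, 2165]);
translate([1003, 0, 0]) cube([48, 110, 2165]);
translate([0, 0, 2165]) cube([1051, 110, 57]);


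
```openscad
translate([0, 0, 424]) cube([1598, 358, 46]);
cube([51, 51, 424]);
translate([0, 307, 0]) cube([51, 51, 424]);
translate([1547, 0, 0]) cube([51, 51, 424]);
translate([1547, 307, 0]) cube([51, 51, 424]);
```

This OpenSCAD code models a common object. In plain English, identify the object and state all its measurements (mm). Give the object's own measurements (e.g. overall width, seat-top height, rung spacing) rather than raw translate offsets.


A bench: a 1598×358 mm seat slab, 46 mm thick, top at z = 470 mm, on four 51×51 mm square legs flush with the seat corners and standing on z = 0.


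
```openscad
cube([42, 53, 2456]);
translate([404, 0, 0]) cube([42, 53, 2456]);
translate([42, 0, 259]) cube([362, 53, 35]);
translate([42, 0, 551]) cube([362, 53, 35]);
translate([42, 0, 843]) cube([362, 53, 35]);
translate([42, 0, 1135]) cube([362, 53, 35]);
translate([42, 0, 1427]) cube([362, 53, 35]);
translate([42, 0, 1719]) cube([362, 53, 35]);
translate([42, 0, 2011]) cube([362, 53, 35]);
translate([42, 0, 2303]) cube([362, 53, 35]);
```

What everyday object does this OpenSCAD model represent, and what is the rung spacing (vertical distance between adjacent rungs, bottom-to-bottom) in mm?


A ladder. The rung spacing is 292 mm.

Two tall 42×53 posts with 8 short bars between them — a ladder. Adjacent rungs sit at z = 259 and z = 551, so the spacing is 551 − 259 = 292 mm.


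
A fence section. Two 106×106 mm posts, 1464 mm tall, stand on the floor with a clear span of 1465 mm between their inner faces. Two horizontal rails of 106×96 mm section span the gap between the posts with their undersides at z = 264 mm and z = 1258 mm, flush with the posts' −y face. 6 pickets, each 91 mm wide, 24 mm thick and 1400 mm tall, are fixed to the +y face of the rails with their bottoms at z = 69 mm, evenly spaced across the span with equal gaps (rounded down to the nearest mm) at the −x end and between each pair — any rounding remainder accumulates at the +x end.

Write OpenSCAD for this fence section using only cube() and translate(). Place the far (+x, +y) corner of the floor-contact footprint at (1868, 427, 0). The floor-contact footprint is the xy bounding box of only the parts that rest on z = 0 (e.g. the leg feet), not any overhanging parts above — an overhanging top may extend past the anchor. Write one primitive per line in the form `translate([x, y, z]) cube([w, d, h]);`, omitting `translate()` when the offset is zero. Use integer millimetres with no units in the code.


translate([191, 321, 0]) cube([106, 106, 1464]);
translate([1762, 321, 0]) cube([106, 106, 1464]);
translate([297, 321, 264]) cube([1465, 106, 96]);
translate([297, 321, 1258]) cube([1465, 106, 96]);
translate([428, 427, 69]) cube([91, 24, 1400]);
translate([650, 427, 69]) cube([91, 24, 1400]);
translate([872, 427, 69]) cube([91, 24, 1400]);
translate([1094, 427, 69]) cube([91, 24, 1400]);
translate([1316, 427, 69]) cube([91, 24, 1400]);
translate([1538, 427, 69]) cube([91, 24, 1400]);


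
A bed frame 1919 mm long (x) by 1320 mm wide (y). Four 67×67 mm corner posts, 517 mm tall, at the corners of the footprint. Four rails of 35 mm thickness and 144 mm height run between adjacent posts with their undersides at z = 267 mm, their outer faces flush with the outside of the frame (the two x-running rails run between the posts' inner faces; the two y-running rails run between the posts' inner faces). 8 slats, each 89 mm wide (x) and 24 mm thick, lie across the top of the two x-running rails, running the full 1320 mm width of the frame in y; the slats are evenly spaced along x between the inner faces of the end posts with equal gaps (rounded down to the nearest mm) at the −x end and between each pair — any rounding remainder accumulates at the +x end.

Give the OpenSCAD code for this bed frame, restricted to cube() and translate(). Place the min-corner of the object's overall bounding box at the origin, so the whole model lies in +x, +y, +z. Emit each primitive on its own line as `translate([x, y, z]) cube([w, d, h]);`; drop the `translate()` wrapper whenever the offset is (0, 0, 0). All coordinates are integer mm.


cube([67, 67, 517]);
translate([0, 1253, 0]) cube([67, 67, 517]);
translate([1852, 0, 0]) cube([67, 67, 517]);
translate([1852, 1253, 0]) cube([67, 67, 517]);
translate([67, 0, 267]) cube([1785, 35, 144]);
translate([67, 1285, 267]) cube([1785, 35, 144]);
translate([0, 67, 267]) cube([35, 1186, 144]);
translate([1884, 67, 267]) cube([35, 1186, 144]);
translate([186, 0, 411]) cube([89, 1320, 24]);
translate([394, 0, 411]) cube([89, 1320, 24]);
translate([602, 0, 411]) cube([89, 1320, 24]);
translate([810, 0, 411]) cube([89, 1320, 24]);
translate([1018, 0, 411]) cube([89, 1320, 24]);
translate([1226, 0, 411]) cube([89, 1320, 24]);
translate([1434, 0, 411]) cube([89, 1320, 24]);
translate([1642, 0, 411]) cube([89, 1320, 24]);


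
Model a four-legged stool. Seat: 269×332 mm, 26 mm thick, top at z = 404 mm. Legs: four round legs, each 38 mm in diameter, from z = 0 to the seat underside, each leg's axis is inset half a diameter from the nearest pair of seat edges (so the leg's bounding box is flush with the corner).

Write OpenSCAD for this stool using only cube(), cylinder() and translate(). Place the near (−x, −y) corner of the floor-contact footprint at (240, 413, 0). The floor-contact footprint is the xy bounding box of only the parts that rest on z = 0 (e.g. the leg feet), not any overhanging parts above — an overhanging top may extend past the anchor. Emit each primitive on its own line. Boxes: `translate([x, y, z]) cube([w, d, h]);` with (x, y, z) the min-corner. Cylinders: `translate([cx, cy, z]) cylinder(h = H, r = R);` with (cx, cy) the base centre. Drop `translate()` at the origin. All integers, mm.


translate([240, 413, 378]) cube([269, 332, 26]);
translate([259, 432, 0]) cylinder(h = 378, r = 19);
translate([490, 432, 0]) cylinder(h = 378, r = 19);
translate([259, 726, 0]) cylinder(h = 378, r = 19);
translate([490, 726, 0]) cylinder(h = 378, r = 19);


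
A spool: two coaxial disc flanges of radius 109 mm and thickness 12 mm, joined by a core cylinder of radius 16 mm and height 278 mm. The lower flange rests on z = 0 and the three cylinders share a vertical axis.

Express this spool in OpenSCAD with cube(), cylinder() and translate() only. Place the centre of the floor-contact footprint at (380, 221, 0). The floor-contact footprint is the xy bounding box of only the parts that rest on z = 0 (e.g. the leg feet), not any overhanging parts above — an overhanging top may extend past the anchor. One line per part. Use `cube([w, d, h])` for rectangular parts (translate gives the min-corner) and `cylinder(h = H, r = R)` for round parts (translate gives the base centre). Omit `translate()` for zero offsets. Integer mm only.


translate([380, 221, 0]) cylinder(h = 12, r = 109);
translate([380, 221, 12]) cylinder(h = 278, r = 16);
translate([380, 221, 290]) cylinder(h = 12, r = 109);


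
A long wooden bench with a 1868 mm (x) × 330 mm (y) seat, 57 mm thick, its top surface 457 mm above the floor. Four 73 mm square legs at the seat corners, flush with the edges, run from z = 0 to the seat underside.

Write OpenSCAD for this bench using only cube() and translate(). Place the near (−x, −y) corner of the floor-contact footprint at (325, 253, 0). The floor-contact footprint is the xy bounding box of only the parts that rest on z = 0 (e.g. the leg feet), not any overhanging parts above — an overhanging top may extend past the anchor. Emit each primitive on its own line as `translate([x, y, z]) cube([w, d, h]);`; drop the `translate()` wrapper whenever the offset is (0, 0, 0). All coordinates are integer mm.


translate([325, 253, 400]) cube([1868, 330, 57]);
translate([325, 253, 0]) cube([73, 73, 400]);
translate([325, 510, 0]) cube([73, 73, 400]);
translate([2120, 253, 0]) cube([73, 73, 400]);
translate([2120, 510, 0]) cube([73, 73, 400]);


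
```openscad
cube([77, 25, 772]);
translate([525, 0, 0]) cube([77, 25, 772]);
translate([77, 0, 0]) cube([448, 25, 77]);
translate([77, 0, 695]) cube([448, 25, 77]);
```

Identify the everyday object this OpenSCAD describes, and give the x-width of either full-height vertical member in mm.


A picture frame. The border width is 77 mm.

Four thin pieces enclosing a rectangular opening — a picture frame. The two full-height stiles are 772 mm tall; the top rail sits at z = 695 and is 77 mm tall, so the border above the opening is 772 − 695 = 77 mm, matching the stile x-width.


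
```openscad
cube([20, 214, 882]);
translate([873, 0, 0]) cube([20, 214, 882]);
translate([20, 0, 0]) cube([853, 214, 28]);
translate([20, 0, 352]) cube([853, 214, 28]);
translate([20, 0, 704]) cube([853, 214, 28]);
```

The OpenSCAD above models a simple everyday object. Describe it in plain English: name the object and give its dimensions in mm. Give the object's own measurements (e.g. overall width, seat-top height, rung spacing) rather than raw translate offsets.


An open bookshelf. Two side panels, each 20 mm thick, 214 mm deep and 882 mm tall, stand 893 mm apart (outside-to-outside). Between them sit 3 shelves, each 28 mm thick and 214 mm deep, spanning the full gap between the sides. The bottom shelf rests on the floor (its underside at z = 0) and the clear gap between one shelf's top and the next shelf's underside is 324 mm.


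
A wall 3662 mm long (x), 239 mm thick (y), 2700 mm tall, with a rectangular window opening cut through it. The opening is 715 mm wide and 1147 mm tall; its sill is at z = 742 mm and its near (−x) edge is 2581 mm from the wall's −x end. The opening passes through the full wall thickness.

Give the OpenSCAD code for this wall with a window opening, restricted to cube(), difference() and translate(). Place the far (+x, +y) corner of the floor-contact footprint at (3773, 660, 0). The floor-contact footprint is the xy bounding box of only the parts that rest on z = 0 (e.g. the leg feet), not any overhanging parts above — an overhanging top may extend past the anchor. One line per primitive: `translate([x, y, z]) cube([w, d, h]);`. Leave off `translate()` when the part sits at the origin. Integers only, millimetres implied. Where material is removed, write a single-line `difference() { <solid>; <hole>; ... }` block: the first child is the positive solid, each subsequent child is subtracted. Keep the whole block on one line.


difference() { translate([111, 421, 0]) cube([3662, 239, 2700]); translate([2692, 421, 742]) cube([715, 239, 1147]); }


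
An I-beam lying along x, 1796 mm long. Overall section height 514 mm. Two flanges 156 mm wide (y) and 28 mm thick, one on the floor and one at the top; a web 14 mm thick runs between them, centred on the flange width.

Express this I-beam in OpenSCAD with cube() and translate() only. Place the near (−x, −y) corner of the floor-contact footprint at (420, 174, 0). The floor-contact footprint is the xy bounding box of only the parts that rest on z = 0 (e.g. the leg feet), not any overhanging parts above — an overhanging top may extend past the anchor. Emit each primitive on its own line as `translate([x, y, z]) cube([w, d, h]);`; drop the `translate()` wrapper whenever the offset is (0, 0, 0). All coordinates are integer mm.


translate([420, 174, 0]) cube([1796, 156, 28]);
translate([420, 245, 28]) cube([1796, 14, 458]);
translate([420, 174, 486]) cube([1796, 156, 28]);


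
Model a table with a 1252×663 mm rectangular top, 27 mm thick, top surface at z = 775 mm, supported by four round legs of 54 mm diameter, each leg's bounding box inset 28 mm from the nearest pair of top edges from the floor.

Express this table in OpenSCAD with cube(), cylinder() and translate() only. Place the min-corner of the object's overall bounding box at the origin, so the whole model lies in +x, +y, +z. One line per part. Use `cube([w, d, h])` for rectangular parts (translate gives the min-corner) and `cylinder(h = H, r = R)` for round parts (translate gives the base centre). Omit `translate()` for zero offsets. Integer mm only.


translate([0, 0, 748]) cube([1252, 663, 27]);
translate([55, 55, 0]) cylinder(h = 748, r = 27);
translate([1197, 55, 0]) cylinder(h = 748, r = 27);
translate([55, 608, 0]) cylinder(h = 748, r = 27);
translate([1197, 608, 0]) cylinder(h = 748, r = 27);


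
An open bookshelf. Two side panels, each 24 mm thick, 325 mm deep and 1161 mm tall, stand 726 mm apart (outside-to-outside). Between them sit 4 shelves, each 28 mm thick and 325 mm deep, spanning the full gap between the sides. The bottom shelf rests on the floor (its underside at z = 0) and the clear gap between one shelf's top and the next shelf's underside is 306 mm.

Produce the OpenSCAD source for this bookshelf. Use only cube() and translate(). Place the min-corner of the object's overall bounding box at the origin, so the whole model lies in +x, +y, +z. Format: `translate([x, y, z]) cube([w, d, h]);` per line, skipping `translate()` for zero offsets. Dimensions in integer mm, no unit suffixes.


cube([24, 325, 1161]);
translate([702, 0, 0]) cube([24, 325, 1161]);
translate([24, 0, 0]) cube([678, 325, 28]);
translate([24, 0, 334]) cube([678, 325, 28]);
translate([24, 0, 668]) cube([678, 325, 28]);
translate([24, 0, 1002]) cube([678, 325, 28]);


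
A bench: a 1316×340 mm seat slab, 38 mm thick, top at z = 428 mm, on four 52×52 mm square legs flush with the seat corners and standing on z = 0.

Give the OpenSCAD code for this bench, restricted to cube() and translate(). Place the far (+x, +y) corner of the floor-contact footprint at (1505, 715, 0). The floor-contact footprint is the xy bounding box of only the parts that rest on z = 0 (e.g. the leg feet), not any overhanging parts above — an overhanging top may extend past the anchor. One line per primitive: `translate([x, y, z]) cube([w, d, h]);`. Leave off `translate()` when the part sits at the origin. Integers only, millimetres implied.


translate([189, 375, 390]) cube([1316, 340, 38]);
translate([189, 375, 0]) cube([52, 52, 390]);
translate([189, 663, 0]) cube([52, 52, 390]);
translate([1453, 375, 0]) cube([52, 52, 390]);
translate([1453, 663, 0]) cube([52, 52, 390]);


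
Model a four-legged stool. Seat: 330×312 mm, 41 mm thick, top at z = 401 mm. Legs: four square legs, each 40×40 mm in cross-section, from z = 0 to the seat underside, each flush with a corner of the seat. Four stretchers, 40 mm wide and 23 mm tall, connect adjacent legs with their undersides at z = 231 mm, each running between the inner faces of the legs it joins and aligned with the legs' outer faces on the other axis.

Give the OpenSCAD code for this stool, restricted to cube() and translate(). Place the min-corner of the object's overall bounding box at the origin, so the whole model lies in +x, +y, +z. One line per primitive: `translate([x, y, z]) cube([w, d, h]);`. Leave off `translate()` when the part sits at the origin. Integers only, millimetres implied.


// leg_h = 401 - 41 = 360
// stretcher span = 330 - 2*40 = 250
translate([0, 0, 360]) cube([330, 312, 41]);
cube([40, 40, 360]);
translate([290, 0, 0]) cube([40, 40, 360]);
translate([0, 272, 0]) cube([40, 40, 360]);
translate([290, 272, 0]) cube([40, 40, 360]);
translate([40, 0, 231]) cube([250, 40, 23]);
translate([40, 272, 231]) cube([250, 40, 23]);
translate([0, 40, 231]) cube([40, 232, 23]);
translate([290, 40, 231]) cube([40, 232, 23]);


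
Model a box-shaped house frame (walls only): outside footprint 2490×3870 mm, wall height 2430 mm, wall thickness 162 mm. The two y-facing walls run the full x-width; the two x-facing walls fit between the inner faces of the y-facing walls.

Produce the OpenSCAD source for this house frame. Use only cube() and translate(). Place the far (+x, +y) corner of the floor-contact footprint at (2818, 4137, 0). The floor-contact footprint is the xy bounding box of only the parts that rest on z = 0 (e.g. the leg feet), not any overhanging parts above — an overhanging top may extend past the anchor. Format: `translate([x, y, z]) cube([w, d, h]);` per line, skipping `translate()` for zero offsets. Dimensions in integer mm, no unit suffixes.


translate([328, 267, 0]) cube([2490, 162, 2430]);
translate([328, 3975, 0]) cube([2490, 162, 2430]);
translate([328, 429, 0]) cube([162, 3546, 2430]);
translate([2656, 429, 0]) cube([162, 3546, 2430]);
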